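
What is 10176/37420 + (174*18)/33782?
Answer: 57620634/158015305 ≈ 0.36465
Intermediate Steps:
10176/37420 + (174*18)/33782 = 10176*(1/37420) + 3132*(1/33782) = 2544/9355 + 1566/16891 = 57620634/158015305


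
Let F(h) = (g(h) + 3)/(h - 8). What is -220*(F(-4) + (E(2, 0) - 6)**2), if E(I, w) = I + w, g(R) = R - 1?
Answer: -10670/3 ≈ -3556.7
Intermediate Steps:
g(R) = -1 + R
F(h) = (2 + h)/(-8 + h) (F(h) = ((-1 + h) + 3)/(h - 8) = (2 + h)/(-8 + h))
-220*(F(-4) + (E(2, 0) - 6)**2) = -220*((2 - 4)/(-8 - 4) + ((2 + 0) - 6)**2) = -220*(-2/(-12) + (2 - 6)**2) = -220*(-1/12*(-2) + (-4)**2) = -220*(1/6 + 16) = -220*97/6 = -10670/3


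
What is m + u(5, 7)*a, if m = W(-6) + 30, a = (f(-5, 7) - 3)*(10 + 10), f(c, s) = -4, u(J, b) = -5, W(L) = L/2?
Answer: 727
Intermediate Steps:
W(L) = L/2 (W(L) = L*(1/2) = L/2)
a = -140 (a = (-4 - 3)*(10 + 10) = -7*20 = -140)
m = 27 (m = (1/2)*(-6) + 30 = -3 + 30 = 27)
m + u(5, 7)*a = 27 - 5*(-140) = 27 + 700 = 727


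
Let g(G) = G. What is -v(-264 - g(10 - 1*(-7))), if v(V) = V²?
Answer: -78961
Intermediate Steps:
-v(-264 - g(10 - 1*(-7))) = -(-264 - (10 - 1*(-7)))² = -(-264 - (10 + 7))² = -(-264 - 1*17)² = -(-264 - 17)² = -1*(-281)² = -1*78961 = -78961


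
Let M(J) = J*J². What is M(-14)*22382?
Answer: -61416208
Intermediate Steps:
M(J) = J³
M(-14)*22382 = (-14)³*22382 = -2744*22382 = -61416208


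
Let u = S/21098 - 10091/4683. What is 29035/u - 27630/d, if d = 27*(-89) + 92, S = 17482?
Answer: -473284143069645/21629591888 ≈ -21881.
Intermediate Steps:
d = -2311 (d = -2403 + 92 = -2311)
u = -9359408/7057281 (u = 17482/21098 - 10091/4683 = 17482*(1/21098) - 10091*1/4683 = 8741/10549 - 10091/4683 = -9359408/7057281 ≈ -1.3262)
29035/u - 27630/d = 29035/(-9359408/7057281) - 27630/(-2311) = 29035*(-7057281/9359408) - 27630*(-1/2311) = -204908153835/9359408 + 27630/2311 = -473284143069645/21629591888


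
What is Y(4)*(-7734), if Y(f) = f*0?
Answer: 0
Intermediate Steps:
Y(f) = 0
Y(4)*(-7734) = 0*(-7734) = 0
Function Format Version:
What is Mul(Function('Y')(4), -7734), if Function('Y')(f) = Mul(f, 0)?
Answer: 0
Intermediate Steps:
Function('Y')(f) = 0
Mul(Function('Y')(4), -7734) = Mul(0, -7734) = 0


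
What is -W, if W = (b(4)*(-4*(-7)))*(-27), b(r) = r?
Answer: 3024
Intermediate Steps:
W = -3024 (W = (4*(-4*(-7)))*(-27) = (4*28)*(-27) = 112*(-27) = -3024)
-W = -1*(-3024) = 3024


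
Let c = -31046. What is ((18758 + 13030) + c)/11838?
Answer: 371/5919 ≈ 0.062680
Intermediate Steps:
((18758 + 13030) + c)/11838 = ((18758 + 13030) - 31046)/11838 = (31788 - 31046)*(1/11838) = 742*(1/11838) = 371/5919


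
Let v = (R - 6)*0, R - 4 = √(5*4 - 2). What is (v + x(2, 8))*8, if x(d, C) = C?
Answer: 64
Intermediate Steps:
R = 4 + 3*√2 (R = 4 + √(5*4 - 2) = 4 + √(20 - 2) = 4 + √18 = 4 + 3*√2 ≈ 8.2426)
v = 0 (v = ((4 + 3*√2) - 6)*0 = (-2 + 3*√2)*0 = 0)
(v + x(2, 8))*8 = (0 + 8)*8 = 8*8 = 64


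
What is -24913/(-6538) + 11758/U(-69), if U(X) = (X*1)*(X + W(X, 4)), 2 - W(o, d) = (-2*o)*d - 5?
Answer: 80881283/19784922 ≈ 4.0880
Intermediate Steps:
W(o, d) = 7 + 2*d*o (W(o, d) = 2 - ((-2*o)*d - 5) = 2 - (-2*d*o - 5) = 2 - (-5 - 2*d*o) = 2 + (5 + 2*d*o) = 7 + 2*d*o)
U(X) = X*(7 + 9*X) (U(X) = (X*1)*(X + (7 + 2*4*X)) = X*(X + (7 + 8*X)) = X*(7 + 9*X))
-24913/(-6538) + 11758/U(-69) = -24913/(-6538) + 11758/((-69*(7 + 9*(-69)))) = -24913*(-1/6538) + 11758/((-69*(7 - 621))) = 3559/934 + 11758/((-69*(-614))) = 3559/934 + 11758/42366 = 3559/934 + 11758*(1/42366) = 3559/934 + 5879/21183 = 80881283/19784922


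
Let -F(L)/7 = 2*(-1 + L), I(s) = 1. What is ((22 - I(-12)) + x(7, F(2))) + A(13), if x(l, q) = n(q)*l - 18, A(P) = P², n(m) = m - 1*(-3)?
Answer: 95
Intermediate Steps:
n(m) = 3 + m (n(m) = m + 3 = 3 + m)
F(L) = 14 - 14*L (F(L) = -14*(-1 + L) = -7*(-2 + 2*L) = 14 - 14*L)
x(l, q) = -18 + l*(3 + q) (x(l, q) = (3 + q)*l - 18 = l*(3 + q) - 18 = -18 + l*(3 + q))
((22 - I(-12)) + x(7, F(2))) + A(13) = ((22 - 1*1) + (-18 + 7*(3 + (14 - 14*2)))) + 13² = ((22 - 1) + (-18 + 7*(3 + (14 - 28)))) + 169 = (21 + (-18 + 7*(3 - 14))) + 169 = (21 + (-18 + 7*(-11))) + 169 = (21 + (-18 - 77)) + 169 = (21 - 95) + 169 = -74 + 169 = 95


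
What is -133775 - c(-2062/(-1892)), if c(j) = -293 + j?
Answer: -126275003/946 ≈ -1.3348e+5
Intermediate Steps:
-133775 - c(-2062/(-1892)) = -133775 - (-293 - 2062/(-1892)) = -133775 - (-293 - 2062*(-1/1892)) = -133775 - (-293 + 1031/946) = -133775 - 1*(-276147/946) = -133775 + 276147/946 = -126275003/946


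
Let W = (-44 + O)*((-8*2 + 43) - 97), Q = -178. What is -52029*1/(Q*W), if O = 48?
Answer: -52029/49840 ≈ -1.0439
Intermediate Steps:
W = -280 (W = (-44 + 48)*((-8*2 + 43) - 97) = 4*((-16 + 43) - 97) = 4*(27 - 97) = 4*(-70) = -280)
-52029*1/(Q*W) = -52029/((-178*(-280))) = -52029/49840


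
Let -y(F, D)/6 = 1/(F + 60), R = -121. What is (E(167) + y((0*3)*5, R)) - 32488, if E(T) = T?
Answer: -323211/10 ≈ -32321.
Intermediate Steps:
y(F, D) = -6/(60 + F) (y(F, D) = -6/(F + 60) = -6/(60 + F))
(E(167) + y((0*3)*5, R)) - 32488 = (167 - 6/(60 + (0*3)*5)) - 32488 = (167 - 6/(60 + 0*5)) - 32488 = (167 - 6/(60 + 0)) - 32488 = (167 - 6/60) - 32488 = (167 - 6*1/60) - 32488 = (167 - ⅒) - 32488 = 1669/10 - 32488 = -323211/10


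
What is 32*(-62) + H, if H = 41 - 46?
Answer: -1989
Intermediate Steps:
H = -5
32*(-62) + H = 32*(-62) - 5 = -1984 - 5 = -1989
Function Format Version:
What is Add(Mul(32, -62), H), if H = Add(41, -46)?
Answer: -1989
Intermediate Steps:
H = -5
Add(Mul(32, -62), H) = Add(Mul(32, -62), -5) = Add(-1984, -5) = -1989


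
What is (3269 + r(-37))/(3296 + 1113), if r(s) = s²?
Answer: 4638/4409 ≈ 1.0519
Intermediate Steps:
(3269 + r(-37))/(3296 + 1113) = (3269 + (-37)²)/(3296 + 1113) = (3269 + 1369)/4409 = 4638*(1/4409) = 4638/4409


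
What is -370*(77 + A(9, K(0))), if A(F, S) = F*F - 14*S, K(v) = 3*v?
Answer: -58460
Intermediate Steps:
A(F, S) = F² - 14*S
-370*(77 + A(9, K(0))) = -370*(77 + (9² - 42*0)) = -370*(77 + (81 - 14*0)) = -370*(77 + (81 + 0)) = -370*(77 + 81) = -370*158 = -58460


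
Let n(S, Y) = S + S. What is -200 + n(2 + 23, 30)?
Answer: -150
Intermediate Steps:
n(S, Y) = 2*S
-200 + n(2 + 23, 30) = -200 + 2*(2 + 23) = -200 + 2*25 = -200 + 50 = -150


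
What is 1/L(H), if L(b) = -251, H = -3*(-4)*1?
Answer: -1/251 ≈ -0.0039841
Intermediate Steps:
H = 12 (H = 12*1 = 12)
1/L(H) = 1/(-251) = -1/251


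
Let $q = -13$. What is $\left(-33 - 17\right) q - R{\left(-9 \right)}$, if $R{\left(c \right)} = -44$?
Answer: $694$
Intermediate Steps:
$\left(-33 - 17\right) q - R{\left(-9 \right)} = \left(-33 - 17\right) \left(-13\right) - -44 = \left(-50\right) \left(-13\right) + 44 = 650 + 44 = 694$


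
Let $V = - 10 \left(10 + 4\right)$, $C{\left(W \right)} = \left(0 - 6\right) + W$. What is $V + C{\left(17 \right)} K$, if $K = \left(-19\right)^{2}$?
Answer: $3831$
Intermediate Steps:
$C{\left(W \right)} = -6 + W$
$V = -140$ ($V = \left(-10\right) 14 = -140$)
$K = 361$
$V + C{\left(17 \right)} K = -140 + \left(-6 + 17\right) 361 = -140 + 11 \cdot 361 = -140 + 3971 = 3831$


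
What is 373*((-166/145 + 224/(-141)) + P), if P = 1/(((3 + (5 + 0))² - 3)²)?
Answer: -77558397653/76075845 ≈ -1019.5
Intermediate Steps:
P = 1/3721 (P = 1/(((3 + 5)² - 3)²) = 1/((8² - 3)²) = 1/((64 - 3)²) = 1/(61²) = 1/3721 ≈ 0.00026874)
373*((-166/145 + 224/(-141)) + P) = 373*((-166/145 + 224/(-141)) + 1/3721) = 373*((-166*1/145 + 224*(-1/141)) + 1/3721) = 373*((-166/145 - 224/141) + 1/3721) = 373*(-55886/20445 + 1/3721) = 373*(-207931361/76075845) = -77558397653/76075845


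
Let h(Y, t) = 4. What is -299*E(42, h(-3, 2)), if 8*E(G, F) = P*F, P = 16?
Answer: -2392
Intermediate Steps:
E(G, F) = 2*F (E(G, F) = (16*F)/8 = 2*F)
-299*E(42, h(-3, 2)) = -598*4 = -299*8 = -2392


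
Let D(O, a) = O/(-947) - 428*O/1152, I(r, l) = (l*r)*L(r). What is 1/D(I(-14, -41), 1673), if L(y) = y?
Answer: 68184/204148553 ≈ 0.00033399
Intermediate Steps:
I(r, l) = l*r² (I(r, l) = (l*r)*r = l*r²)
D(O, a) = -101617*O/272736 (D(O, a) = O*(-1/947) - 107*O/288 = -O/947 - 107*O/288 = -101617*O/272736)
1/D(I(-14, -41), 1673) = 1/(-(-4166297)*(-14)²/272736) = 1/(-(-4166297)*196/272736) = 1/(-101617/272736*(-8036)) = 1/(204148553/68184) = 68184/204148553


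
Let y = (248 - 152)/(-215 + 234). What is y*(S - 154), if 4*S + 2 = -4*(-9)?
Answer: -13968/19 ≈ -735.16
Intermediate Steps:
S = 17/2 (S = -½ + (-4*(-9))/4 = -½ + (¼)*36 = -½ + 9 = 17/2 ≈ 8.5000)
y = 96/19 ≈ 5.0526
y*(S - 154) = 96*(17/2 - 154)/19 = (96/19)*(-291/2) = -13968/19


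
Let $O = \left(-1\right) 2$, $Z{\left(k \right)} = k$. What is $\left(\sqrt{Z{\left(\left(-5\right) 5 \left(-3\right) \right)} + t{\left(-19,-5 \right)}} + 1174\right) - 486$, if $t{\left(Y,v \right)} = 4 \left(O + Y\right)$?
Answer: $688 + 3 i \approx 688.0 + 3.0 i$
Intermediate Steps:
$O = -2$
$t{\left(Y,v \right)} = -8 + 4 Y$ ($t{\left(Y,v \right)} = 4 \left(-2 + Y\right) = -8 + 4 Y$)
$\left(\sqrt{Z{\left(\left(-5\right) 5 \left(-3\right) \right)} + t{\left(-19,-5 \right)}} + 1174\right) - 486 = \left(\sqrt{\left(-5\right) 5 \left(-3\right) + \left(-8 + 4 \left(-19\right)\right)} + 1174\right) - 486 = \left(\sqrt{\left(-25\right) \left(-3\right) - 84} + 1174\right) - 486 = \left(\sqrt{75 - 84} + 1174\right) - 486 = \left(\sqrt{-9} + 1174\right) - 486 = \left(3 i + 1174\right) - 486 = \left(1174 + 3 i\right) - 486 = 688 + 3 i$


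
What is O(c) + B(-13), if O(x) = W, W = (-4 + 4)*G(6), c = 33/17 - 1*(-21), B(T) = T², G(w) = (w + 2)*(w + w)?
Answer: 169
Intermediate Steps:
G(w) = 2*w*(2 + w) (G(w) = (2 + w)*(2*w) = 2*w*(2 + w))
c = 390/17 (c = 33*(1/17) + 21 = 33/17 + 21 = 390/17 ≈ 22.941)
W = 0 (W = (-4 + 4)*(2*6*(2 + 6)) = 0*(2*6*8) = 0*96 = 0)
O(x) = 0
O(c) + B(-13) = 0 + (-13)² = 0 + 169 = 169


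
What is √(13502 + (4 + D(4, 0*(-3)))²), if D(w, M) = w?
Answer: √13566 ≈ 116.47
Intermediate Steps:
√(13502 + (4 + D(4, 0*(-3)))²) = √(13502 + (4 + 4)²) = √(13502 + 8²) = √(13502 + 64) = √13566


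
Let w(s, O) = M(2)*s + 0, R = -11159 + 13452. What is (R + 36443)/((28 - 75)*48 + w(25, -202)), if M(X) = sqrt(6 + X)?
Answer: -10923552/635567 - 242100*sqrt(2)/635567 ≈ -17.726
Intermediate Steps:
R = 2293
w(s, O) = 2*s*sqrt(2) (w(s, O) = sqrt(6 + 2)*s + 0 = sqrt(8)*s + 0 = (2*sqrt(2))*s + 0 = 2*s*sqrt(2) + 0 = 2*s*sqrt(2))
(R + 36443)/((28 - 75)*48 + w(25, -202)) = (2293 + 36443)/((28 - 75)*48 + 2*25*sqrt(2)) = 38736/(-47*48 + 50*sqrt(2)) = 38736/(-2256 + 50*sqrt(2))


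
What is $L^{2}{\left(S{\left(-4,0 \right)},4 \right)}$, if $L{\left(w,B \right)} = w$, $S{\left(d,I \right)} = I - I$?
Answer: $0$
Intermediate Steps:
$S{\left(d,I \right)} = 0$
$L^{2}{\left(S{\left(-4,0 \right)},4 \right)} = 0^{2} = 0$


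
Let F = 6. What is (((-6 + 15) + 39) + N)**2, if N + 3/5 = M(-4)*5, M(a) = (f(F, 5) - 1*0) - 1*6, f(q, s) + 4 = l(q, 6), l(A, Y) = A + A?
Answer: 82369/25 ≈ 3294.8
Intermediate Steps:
l(A, Y) = 2*A
f(q, s) = -4 + 2*q
M(a) = 2 (M(a) = ((-4 + 2*6) - 1*0) - 1*6 = ((-4 + 12) + 0) - 6 = (8 + 0) - 6 = 8 - 6 = 2)
N = 47/5 (N = -3/5 + 2*5 = -3/5 + 10 = 47/5 ≈ 9.4000)
(((-6 + 15) + 39) + N)**2 = (((-6 + 15) + 39) + 47/5)**2 = ((9 + 39) + 47/5)**2 = (48 + 47/5)**2 = (287/5)**2 = 82369/25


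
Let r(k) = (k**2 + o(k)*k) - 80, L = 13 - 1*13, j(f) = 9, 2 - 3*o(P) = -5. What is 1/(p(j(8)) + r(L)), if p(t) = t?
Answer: -1/71 ≈ -0.014085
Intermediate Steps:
o(P) = 7/3 (o(P) = 2/3 - 1/3*(-5) = 2/3 + 5/3 = 7/3)
L = 0 (L = 13 - 13 = 0)
r(k) = -80 + k**2 + 7*k/3 (r(k) = (k**2 + 7*k/3) - 80 = -80 + k**2 + 7*k/3)
1/(p(j(8)) + r(L)) = 1/(9 + (-80 + 0**2 + (7/3)*0)) = 1/(9 + (-80 + 0 + 0)) = 1/(9 - 80) = 1/(-71) = -1/71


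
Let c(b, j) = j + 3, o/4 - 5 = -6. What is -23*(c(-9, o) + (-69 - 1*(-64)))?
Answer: 138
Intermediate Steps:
o = -4 (o = 20 + 4*(-6) = 20 - 24 = -4)
c(b, j) = 3 + j
-23*(c(-9, o) + (-69 - 1*(-64))) = -23*((3 - 4) + (-69 - 1*(-64))) = -23*(-1 + (-69 + 64)) = -23*(-1 - 5) = -23*(-6) = 138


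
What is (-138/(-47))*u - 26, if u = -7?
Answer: -2188/47 ≈ -46.553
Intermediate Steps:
(-138/(-47))*u - 26 = -138/(-47)*(-7) - 26 = -138*(-1/47)*(-7) - 26 = (138/47)*(-7) - 26 = -966/47 - 26 = -2188/47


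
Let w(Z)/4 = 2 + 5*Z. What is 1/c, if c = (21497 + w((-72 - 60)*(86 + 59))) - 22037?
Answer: -1/383332 ≈ -2.6087e-6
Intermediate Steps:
w(Z) = 8 + 20*Z (w(Z) = 4*(2 + 5*Z) = 8 + 20*Z)
c = -383332 (c = (21497 + (8 + 20*((-72 - 60)*(86 + 59)))) - 22037 = (21497 + (8 + 20*(-132*145))) - 22037 = (21497 + (8 + 20*(-19140))) - 22037 = (21497 + (8 - 382800)) - 22037 = (21497 - 382792) - 22037 = -361295 - 22037 = -383332)
1/c = 1/(-383332) = -1/383332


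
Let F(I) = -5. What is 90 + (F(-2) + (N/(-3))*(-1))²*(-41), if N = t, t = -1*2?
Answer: -11039/9 ≈ -1226.6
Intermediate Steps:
t = -2
N = -2
90 + (F(-2) + (N/(-3))*(-1))²*(-41) = 90 + (-5 + (-2/(-3))*(-1))²*(-41) = 90 + (-5 - ⅓*(-2)*(-1))²*(-41) = 90 + (-5 + (⅔)*(-1))²*(-41) = 90 + (-5 - ⅔)²*(-41) = 90 + (-17/3)²*(-41) = 90 + (289/9)*(-41) = 90 - 11849/9 = -11039/9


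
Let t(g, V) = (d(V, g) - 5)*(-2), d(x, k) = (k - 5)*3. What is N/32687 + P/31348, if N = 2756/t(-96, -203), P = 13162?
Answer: 8284556006/19724937463 ≈ 0.42000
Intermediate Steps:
d(x, k) = -15 + 3*k (d(x, k) = (-5 + k)*3 = -15 + 3*k)
t(g, V) = 40 - 6*g (t(g, V) = ((-15 + 3*g) - 5)*(-2) = (-20 + 3*g)*(-2) = 40 - 6*g)
N = 689/154 (N = 2756/(40 - 6*(-96)) = 2756/(40 + 576) = 2756/616 = 2756*(1/616) = 689/154 ≈ 4.4740)
N/32687 + P/31348 = (689/154)/32687 + 13162/31348 = (689/154)*(1/32687) + 13162*(1/31348) = 689/5033798 + 6581/15674 = 8284556006/19724937463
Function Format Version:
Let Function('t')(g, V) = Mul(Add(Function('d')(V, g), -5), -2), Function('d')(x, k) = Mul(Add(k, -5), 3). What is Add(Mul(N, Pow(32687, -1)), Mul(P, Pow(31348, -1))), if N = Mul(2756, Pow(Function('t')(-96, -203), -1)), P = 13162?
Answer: Rational(8284556006, 19724937463) ≈ 0.42000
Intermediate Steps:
Function('d')(x, k) = Add(-15, Mul(3, k)) (Function('d')(x, k) = Mul(Add(-5, k), 3) = Add(-15, Mul(3, k)))
Function('t')(g, V) = Add(40, Mul(-6, g)) (Function('t')(g, V) = Mul(Add(Add(-15, Mul(3, g)), -5), -2) = Mul(Add(-20, Mul(3, g)), -2) = Add(40, Mul(-6, g)))
N = Rational(689, 154) (N = Mul(2756, Pow(Add(40, Mul(-6, -96)), -1)) = Mul(2756, Pow(Add(40, 576), -1)) = Mul(2756, Pow(616, -1)) = Mul(2756, Rational(1, 616)) = Rational(689, 154) ≈ 4.4740)
Add(Mul(N, Pow(32687, -1)), Mul(P, Pow(31348, -1))) = Add(Mul(Rational(689, 154), Pow(32687, -1)), Mul(13162, Pow(31348, -1))) = Add(Mul(Rational(689, 154), Rational(1, 32687)), Mul(13162, Rational(1, 31348))) = Add(Rational(689, 5033798), Rational(6581, 15674)) = Rational(8284556006, 19724937463)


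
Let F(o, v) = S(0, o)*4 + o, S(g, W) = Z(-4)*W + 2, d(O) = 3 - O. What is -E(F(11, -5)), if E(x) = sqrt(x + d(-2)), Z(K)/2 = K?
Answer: -2*I*sqrt(82) ≈ -18.111*I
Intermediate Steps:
Z(K) = 2*K
S(g, W) = 2 - 8*W (S(g, W) = (2*(-4))*W + 2 = -8*W + 2 = 2 - 8*W)
F(o, v) = 8 - 31*o (F(o, v) = (2 - 8*o)*4 + o = (8 - 32*o) + o = 8 - 31*o)
E(x) = sqrt(5 + x) (E(x) = sqrt(x + (3 - 1*(-2))) = sqrt(x + (3 + 2)) = sqrt(x + 5) = sqrt(5 + x))
-E(F(11, -5)) = -sqrt(5 + (8 - 31*11)) = -sqrt(5 + (8 - 341)) = -sqrt(5 - 333) = -sqrt(-328) = -2*I*sqrt(82)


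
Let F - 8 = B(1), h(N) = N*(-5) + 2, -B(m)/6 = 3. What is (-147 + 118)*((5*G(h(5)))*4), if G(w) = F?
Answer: 5800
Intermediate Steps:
B(m) = -18 (B(m) = -6*3 = -18)
h(N) = 2 - 5*N (h(N) = -5*N + 2 = 2 - 5*N)
F = -10 (F = 8 - 18 = -10)
G(w) = -10
(-147 + 118)*((5*G(h(5)))*4) = (-147 + 118)*((5*(-10))*4) = -(-1450)*4 = -29*(-200) = 5800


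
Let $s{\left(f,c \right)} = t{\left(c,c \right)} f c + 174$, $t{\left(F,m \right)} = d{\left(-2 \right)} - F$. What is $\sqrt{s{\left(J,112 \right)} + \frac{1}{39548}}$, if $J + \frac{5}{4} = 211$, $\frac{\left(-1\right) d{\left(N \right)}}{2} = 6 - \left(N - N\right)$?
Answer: $\frac{i \sqrt{1138950356539497}}{19774} \approx 1706.7 i$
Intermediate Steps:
$d{\left(N \right)} = -12$ ($d{\left(N \right)} = - 2 \left(6 - \left(N - N\right)\right) = - 2 \left(6 - 0\right) = - 2 \left(6 + 0\right) = \left(-2\right) 6 = -12$)
$J = \frac{839}{4}$ ($J = - \frac{5}{4} + 211 = \frac{839}{4} \approx 209.75$)
$t{\left(F,m \right)} = -12 - F$
$s{\left(f,c \right)} = 174 + c f \left(-12 - c\right)$ ($s{\left(f,c \right)} = \left(-12 - c\right) f c + 174 = f \left(-12 - c\right) c + 174 = c f \left(-12 - c\right) + 174 = 174 + c f \left(-12 - c\right)$)
$\sqrt{s{\left(J,112 \right)} + \frac{1}{39548}} = \sqrt{\left(174 - 112 \cdot \frac{839}{4} \left(12 + 112\right)\right) + \frac{1}{39548}} = \sqrt{\left(174 - 112 \cdot \frac{839}{4} \cdot 124\right) + \frac{1}{39548}} = \sqrt{\left(174 - 2913008\right) + \frac{1}{39548}} = \sqrt{-2912834 + \frac{1}{39548}} = \sqrt{- \frac{115196759031}{39548}} = \frac{i \sqrt{1138950356539497}}{19774}$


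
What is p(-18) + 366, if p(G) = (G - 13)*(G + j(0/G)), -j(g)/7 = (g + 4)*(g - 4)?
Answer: -2548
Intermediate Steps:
j(g) = -7*(-4 + g)*(4 + g) (j(g) = -7*(g + 4)*(g - 4) = -7*(4 + g)*(-4 + g) = -7*(-4 + g)*(4 + g))
p(G) = (-13 + G)*(112 + G) (p(G) = (G - 13)*(G + (112 - 7*(0/G)²)) = (-13 + G)*(G + (112 - 7*0²)) = (-13 + G)*(G + (112 - 7*0)) = (-13 + G)*(G + (112 + 0)) = (-13 + G)*(G + 112) = (-13 + G)*(112 + G))
p(-18) + 366 = (-1456 + (-18)² + 99*(-18)) + 366 = (-1456 + 324 - 1782) + 366 = -2914 + 366 = -2548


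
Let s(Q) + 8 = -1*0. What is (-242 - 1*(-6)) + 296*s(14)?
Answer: -2604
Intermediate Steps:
s(Q) = -8 (s(Q) = -8 - 1*0 = -8 + 0 = -8)
(-242 - 1*(-6)) + 296*s(14) = (-242 - 1*(-6)) + 296*(-8) = (-242 + 6) - 2368 = -236 - 2368 = -2604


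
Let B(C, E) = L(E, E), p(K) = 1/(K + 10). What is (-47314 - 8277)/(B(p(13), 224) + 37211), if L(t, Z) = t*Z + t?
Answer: -55591/87611 ≈ -0.63452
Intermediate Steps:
p(K) = 1/(10 + K)
L(t, Z) = t + Z*t (L(t, Z) = Z*t + t = t + Z*t)
B(C, E) = E*(1 + E)
(-47314 - 8277)/(B(p(13), 224) + 37211) = (-47314 - 8277)/(224*(1 + 224) + 37211) = -55591/(224*225 + 37211) = -55591/(50400 + 37211) = -55591/87611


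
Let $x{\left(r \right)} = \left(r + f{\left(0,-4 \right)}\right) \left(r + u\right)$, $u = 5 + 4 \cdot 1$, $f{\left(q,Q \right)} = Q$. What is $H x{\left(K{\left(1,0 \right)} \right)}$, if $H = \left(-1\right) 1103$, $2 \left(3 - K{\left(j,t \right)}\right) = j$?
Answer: $\frac{76107}{4} \approx 19027.0$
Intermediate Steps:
$u = 9$ ($u = 5 + 4 = 9$)
$K{\left(j,t \right)} = 3 - \frac{j}{2}$
$x{\left(r \right)} = \left(-4 + r\right) \left(9 + r\right)$ ($x{\left(r \right)} = \left(r - 4\right) \left(r + 9\right) = \left(-4 + r\right) \left(9 + r\right)$)
$H = -1103$
$H x{\left(K{\left(1,0 \right)} \right)} = - 1103 \left(-36 + \left(3 - \frac{1}{2}\right)^{2} + 5 \left(3 - \frac{1}{2}\right)\right) = - 1103 \left(-36 + \left(\frac{5}{2}\right)^{2} + 5 \cdot \frac{5}{2}\right) = - 1103 \left(-36 + \frac{25}{4} + \frac{25}{2}\right) = \left(-1103\right) \left(- \frac{69}{4}\right) = \frac{76107}{4}$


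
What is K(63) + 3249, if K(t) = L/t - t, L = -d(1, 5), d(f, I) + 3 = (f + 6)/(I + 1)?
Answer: 1204319/378 ≈ 3186.0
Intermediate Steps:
d(f, I) = -3 + (6 + f)/(1 + I) (d(f, I) = -3 + (f + 6)/(I + 1) = -3 + (6 + f)/(1 + I))
L = 11/6 (L = -(3 + 1 - 3*5)/(1 + 5) = -(3 + 1 - 15)/6 = -(-11)/6 = -1*(-11/6) = 11/6 ≈ 1.8333)
K(t) = -t + 11/(6*t) (K(t) = 11/(6*t) - t = -t + 11/(6*t))
K(63) + 3249 = (-1*63 + (11/6)/63) + 3249 = (-63 + (11/6)*(1/63)) + 3249 = (-63 + 11/378) + 3249 = -23803/378 + 3249 = 1204319/378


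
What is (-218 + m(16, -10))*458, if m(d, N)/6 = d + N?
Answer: -83356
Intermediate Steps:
m(d, N) = 6*N + 6*d (m(d, N) = 6*(d + N) = 6*(N + d) = 6*N + 6*d)
(-218 + m(16, -10))*458 = (-218 + (6*(-10) + 6*16))*458 = (-218 + (-60 + 96))*458 = (-218 + 36)*458 = -182*458 = -83356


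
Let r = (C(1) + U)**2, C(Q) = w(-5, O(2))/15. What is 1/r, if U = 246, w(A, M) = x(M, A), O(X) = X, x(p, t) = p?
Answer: 225/13630864 ≈ 1.6507e-5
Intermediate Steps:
w(A, M) = M
C(Q) = 2/15
r = 13630864/225 (r = (2/15 + 246)**2 = (3692/15)**2 = 13630864/225 ≈ 60582.)
1/r = 1/(13630864/225) = 225/13630864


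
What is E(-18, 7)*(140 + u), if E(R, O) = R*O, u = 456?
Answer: -75096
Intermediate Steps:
E(R, O) = O*R
E(-18, 7)*(140 + u) = (7*(-18))*(140 + 456) = -126*596 = -75096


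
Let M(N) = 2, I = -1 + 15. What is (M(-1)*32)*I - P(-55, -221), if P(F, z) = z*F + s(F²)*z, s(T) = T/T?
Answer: -11038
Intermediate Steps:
I = 14
s(T) = 1
P(F, z) = z + F*z (P(F, z) = z*F + 1*z = F*z + z = z + F*z)
(M(-1)*32)*I - P(-55, -221) = (2*32)*14 - (-221)*(1 - 55) = 64*14 - (-221)*(-54) = 896 - 1*11934 = 896 - 11934 = -11038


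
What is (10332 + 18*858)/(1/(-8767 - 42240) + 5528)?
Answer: 1314756432/281966695 ≈ 4.6628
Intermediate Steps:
(10332 + 18*858)/(1/(-8767 - 42240) + 5528) = (10332 + 15444)/(1/(-51007) + 5528) = 25776/(-1/51007 + 5528) = 25776/(281966695/51007) = 25776*(51007/281966695) = 1314756432/281966695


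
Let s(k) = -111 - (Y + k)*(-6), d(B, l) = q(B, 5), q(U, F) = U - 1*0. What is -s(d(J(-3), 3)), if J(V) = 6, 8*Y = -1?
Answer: 303/4 ≈ 75.750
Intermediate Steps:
Y = -⅛ (Y = (⅛)*(-1) = -⅛ ≈ -0.12500)
q(U, F) = U (q(U, F) = U + 0 = U)
d(B, l) = B
s(k) = -447/4 + 6*k (s(k) = -111 - (-⅛ + k)*(-6) = -111 - (¾ - 6*k) = -111 + (-¾ + 6*k) = -447/4 + 6*k)
-s(d(J(-3), 3)) = -(-447/4 + 6*6) = -(-447/4 + 36) = -1*(-303/4) = 303/4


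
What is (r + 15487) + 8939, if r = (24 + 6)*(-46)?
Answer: 23046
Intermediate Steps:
r = -1380 (r = 30*(-46) = -1380)
(r + 15487) + 8939 = (-1380 + 15487) + 8939 = 14107 + 8939 = 23046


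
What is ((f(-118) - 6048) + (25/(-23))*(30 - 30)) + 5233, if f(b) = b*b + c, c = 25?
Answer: 13134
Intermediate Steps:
f(b) = 25 + b**2 (f(b) = b*b + 25 = b**2 + 25 = 25 + b**2)
((f(-118) - 6048) + (25/(-23))*(30 - 30)) + 5233 = (((25 + (-118)**2) - 6048) + (25/(-23))*(30 - 30)) + 5233 = (((25 + 13924) - 6048) + (25*(-1/23))*0) + 5233 = ((13949 - 6048) - 25/23*0) + 5233 = (7901 + 0) + 5233 = 7901 + 5233 = 13134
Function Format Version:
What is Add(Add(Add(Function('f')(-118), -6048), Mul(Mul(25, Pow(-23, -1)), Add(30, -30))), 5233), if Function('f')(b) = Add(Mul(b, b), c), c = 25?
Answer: 13134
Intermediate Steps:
Function('f')(b) = Add(25, Pow(b, 2)) (Function('f')(b) = Add(Mul(b, b), 25) = Add(Pow(b, 2), 25) = Add(25, Pow(b, 2)))
Add(Add(Add(Function('f')(-118), -6048), Mul(Mul(25, Pow(-23, -1)), Add(30, -30))), 5233) = Add(Add(Add(Add(25, Pow(-118, 2)), -6048), Mul(Mul(25, Pow(-23, -1)), Add(30, -30))), 5233) = Add(Add(Add(Add(25, 13924), -6048), Mul(Mul(25, Rational(-1, 23)), 0)), 5233) = Add(Add(Add(13949, -6048), Mul(Rational(-25, 23), 0)), 5233) = Add(Add(7901, 0), 5233) = Add(7901, 5233) = 13134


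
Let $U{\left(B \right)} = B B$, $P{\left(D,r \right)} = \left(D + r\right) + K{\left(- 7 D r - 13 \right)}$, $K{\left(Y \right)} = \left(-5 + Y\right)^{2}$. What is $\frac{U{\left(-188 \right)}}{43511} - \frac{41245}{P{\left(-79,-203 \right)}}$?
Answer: $\frac{445549067843573}{548505080813417} \approx 0.8123$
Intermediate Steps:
$P{\left(D,r \right)} = D + r + \left(-18 - 7 D r\right)^{2}$ ($P{\left(D,r \right)} = \left(D + r\right) + \left(-5 + \left(- 7 D r - 13\right)\right)^{2} = \left(D + r\right) + \left(-5 - \left(13 + 7 D r\right)\right)^{2} = \left(D + r\right) + \left(-18 - 7 D r\right)^{2} = D + r + \left(-18 - 7 D r\right)^{2}$)
$U{\left(B \right)} = B^{2}$
$\frac{U{\left(-188 \right)}}{43511} - \frac{41245}{P{\left(-79,-203 \right)}} = \frac{\left(-188\right)^{2}}{43511} - \frac{41245}{-79 - 203 + \left(18 + 7 \left(-79\right) \left(-203\right)\right)^{2}} = 35344 \cdot \frac{1}{43511} - \frac{41245}{-79 - 203 + \left(18 + 112259\right)^{2}} = \frac{35344}{43511} - \frac{41245}{-79 - 203 + 112277^{2}} = \frac{35344}{43511} - \frac{41245}{-79 - 203 + 12606124729} = \frac{35344}{43511} - \frac{41245}{12606124447} = \frac{445549067843573}{548505080813417}$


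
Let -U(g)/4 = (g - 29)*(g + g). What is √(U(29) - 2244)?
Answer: 2*I*√561 ≈ 47.371*I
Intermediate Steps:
U(g) = -8*g*(-29 + g) (U(g) = -4*(g - 29)*(g + g) = -4*(-29 + g)*2*g = -8*g*(-29 + g))
√(U(29) - 2244) = √(8*29*(29 - 1*29) - 2244) = √(8*29*(29 - 29) - 2244) = √(8*29*0 - 2244) = √(0 - 2244) = √(-2244) = 2*I*√561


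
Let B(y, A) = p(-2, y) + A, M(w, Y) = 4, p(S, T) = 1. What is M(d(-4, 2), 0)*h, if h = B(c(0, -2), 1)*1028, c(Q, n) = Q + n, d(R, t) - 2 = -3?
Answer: 8224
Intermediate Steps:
d(R, t) = -1 (d(R, t) = 2 - 3 = -1)
B(y, A) = 1 + A
h = 2056 (h = (1 + 1)*1028 = 2*1028 = 2056)
M(d(-4, 2), 0)*h = 4*2056 = 8224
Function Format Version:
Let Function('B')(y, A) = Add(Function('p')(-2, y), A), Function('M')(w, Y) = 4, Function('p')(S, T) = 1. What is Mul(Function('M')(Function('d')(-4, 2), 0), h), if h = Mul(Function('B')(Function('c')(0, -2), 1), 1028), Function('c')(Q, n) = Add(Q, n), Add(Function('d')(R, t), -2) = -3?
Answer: 8224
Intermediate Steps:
Function('d')(R, t) = -1 (Function('d')(R, t) = Add(2, -3) = -1)
Function('B')(y, A) = Add(1, A)
h = 2056 (h = Mul(Add(1, 1), 1028) = Mul(2, 1028) = 2056)
Mul(Function('M')(Function('d')(-4, 2), 0), h) = Mul(4, 2056) = 8224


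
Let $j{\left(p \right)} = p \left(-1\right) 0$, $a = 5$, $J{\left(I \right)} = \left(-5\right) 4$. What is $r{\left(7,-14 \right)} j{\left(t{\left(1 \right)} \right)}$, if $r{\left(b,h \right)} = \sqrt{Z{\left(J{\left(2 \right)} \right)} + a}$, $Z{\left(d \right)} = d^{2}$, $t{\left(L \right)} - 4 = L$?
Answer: $0$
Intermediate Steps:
$J{\left(I \right)} = -20$
$t{\left(L \right)} = 4 + L$
$j{\left(p \right)} = 0$ ($j{\left(p \right)} = - p 0 = 0$)
$r{\left(b,h \right)} = 9 \sqrt{5}$ ($r{\left(b,h \right)} = \sqrt{\left(-20\right)^{2} + 5} = \sqrt{400 + 5} = \sqrt{405} = 9 \sqrt{5}$)
$r{\left(7,-14 \right)} j{\left(t{\left(1 \right)} \right)} = 9 \sqrt{5} \cdot 0 = 0$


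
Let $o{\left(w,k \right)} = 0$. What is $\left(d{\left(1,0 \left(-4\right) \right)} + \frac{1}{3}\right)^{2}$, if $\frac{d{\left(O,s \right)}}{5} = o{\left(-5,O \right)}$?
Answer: $\frac{1}{9} \approx 0.11111$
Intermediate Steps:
$d{\left(O,s \right)} = 0$ ($d{\left(O,s \right)} = 5 \cdot 0 = 0$)
$\left(d{\left(1,0 \left(-4\right) \right)} + \frac{1}{3}\right)^{2} = \left(0 + \frac{1}{3}\right)^{2} = \left(\frac{1}{3}\right)^{2} = \frac{1}{9}$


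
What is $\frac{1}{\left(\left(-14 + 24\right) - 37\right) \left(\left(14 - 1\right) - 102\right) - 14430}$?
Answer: $- \frac{1}{12027} \approx -8.3146 \cdot 10^{-5}$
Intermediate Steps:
$\frac{1}{\left(\left(-14 + 24\right) - 37\right) \left(\left(14 - 1\right) - 102\right) - 14430} = \frac{1}{\left(10 - 37\right) \left(13 - 102\right) - 14430} = \frac{1}{\left(-27\right) \left(-89\right) - 14430} = \frac{1}{2403 - 14430} = \frac{1}{-12027} = - \frac{1}{12027}$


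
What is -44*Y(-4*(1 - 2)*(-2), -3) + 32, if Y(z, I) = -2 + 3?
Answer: -12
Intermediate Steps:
Y(z, I) = 1
-44*Y(-4*(1 - 2)*(-2), -3) + 32 = -44*1 + 32 = -44 + 32 = -12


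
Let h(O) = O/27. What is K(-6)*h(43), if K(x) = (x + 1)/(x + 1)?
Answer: 43/27 ≈ 1.5926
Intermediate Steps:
h(O) = O/27 (h(O) = O*(1/27) = O/27)
K(x) = 1 (K(x) = (1 + x)/(1 + x) = 1)
K(-6)*h(43) = 1*((1/27)*43) = 1*(43/27) = 43/27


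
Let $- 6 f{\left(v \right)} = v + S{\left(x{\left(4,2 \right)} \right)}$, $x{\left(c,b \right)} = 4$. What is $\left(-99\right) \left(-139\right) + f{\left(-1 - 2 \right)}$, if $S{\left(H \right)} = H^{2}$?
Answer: $\frac{82553}{6} \approx 13759.0$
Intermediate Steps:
$f{\left(v \right)} = - \frac{8}{3} - \frac{v}{6}$ ($f{\left(v \right)} = - \frac{v + 4^{2}}{6} = - \frac{v + 16}{6} = - \frac{16 + v}{6} = - \frac{8}{3} - \frac{v}{6}$)
$\left(-99\right) \left(-139\right) + f{\left(-1 - 2 \right)} = \left(-99\right) \left(-139\right) - \left(\frac{8}{3} + \frac{-1 - 2}{6}\right) = 13761 - \left(\frac{8}{3} + \frac{-1 - 2}{6}\right) = 13761 - \frac{13}{6} = \frac{82553}{6}$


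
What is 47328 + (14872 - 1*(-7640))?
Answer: 69840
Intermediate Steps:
47328 + (14872 - 1*(-7640)) = 47328 + (14872 + 7640) = 47328 + 22512 = 69840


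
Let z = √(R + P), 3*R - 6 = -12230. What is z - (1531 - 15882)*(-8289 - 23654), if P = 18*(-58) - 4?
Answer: -458413993 + 2*I*√11526/3 ≈ -4.5841e+8 + 71.573*I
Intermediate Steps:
R = -12224/3 (R = 2 + (⅓)*(-12230) = 2 - 12230/3 = -12224/3 ≈ -4074.7)
P = -1048 (P = -1044 - 4 = -1048)
z = 2*I*√11526/3 (z = √(-12224/3 - 1048) = √(-15368/3) = 2*I*√11526/3 ≈ 71.573*I)
z - (1531 - 15882)*(-8289 - 23654) = 2*I*√11526/3 - (1531 - 15882)*(-8289 - 23654) = 2*I*√11526/3 - (-14351)*(-31943) = 2*I*√11526/3 - 1*458413993 = 2*I*√11526/3 - 458413993 = -458413993 + 2*I*√11526/3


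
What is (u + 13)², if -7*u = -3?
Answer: 8836/49 ≈ 180.33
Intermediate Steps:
u = 3/7 (u = -⅐*(-3) = 3/7 ≈ 0.42857)
(u + 13)² = (3/7 + 13)² = (94/7)² = 8836/49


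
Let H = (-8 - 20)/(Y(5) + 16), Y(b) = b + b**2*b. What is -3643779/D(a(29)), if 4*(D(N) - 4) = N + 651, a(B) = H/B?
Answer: -10285173524/470675 ≈ -21852.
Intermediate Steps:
Y(b) = b + b**3
H = -14/73 (H = (-8 - 20)/((5 + 5**3) + 16) = -28/((5 + 125) + 16) = -28/(130 + 16) = -28/146 = -28*1/146 = -14/73 ≈ -0.19178)
a(B) = -14/(73*B)
D(N) = 667/4 + N/4 (D(N) = 4 + (N + 651)/4 = 4 + (651 + N)/4 = 4 + (651/4 + N/4) = 667/4 + N/4)
-3643779/D(a(29)) = -3643779/(667/4 + (-14/73/29)/4) = -3643779/(667/4 + (-14/73*1/29)/4) = -3643779/(667/4 + (1/4)*(-14/2117)) = -3643779/(667/4 - 7/4234) = -3643779/1412025/8468 = -3643779*8468/1412025 = -10285173524/470675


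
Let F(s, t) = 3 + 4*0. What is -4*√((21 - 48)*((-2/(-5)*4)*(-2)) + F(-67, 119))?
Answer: -4*√2235/5 ≈ -37.821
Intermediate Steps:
F(s, t) = 3 (F(s, t) = 3 + 0 = 3)
-4*√((21 - 48)*((-2/(-5)*4)*(-2)) + F(-67, 119)) = -4*√((21 - 48)*((-2/(-5)*4)*(-2)) + 3) = -4*√(-27*-2*(-⅕)*4*(-2) + 3) = -4*√(-27*(⅖)*4*(-2) + 3) = -4*√(-216*(-2)/5 + 3) = -4*√(-27*(-16/5) + 3) = -4*√(432/5 + 3) = -4*√2235/5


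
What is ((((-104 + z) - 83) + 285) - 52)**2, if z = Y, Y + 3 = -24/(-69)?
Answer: 994009/529 ≈ 1879.0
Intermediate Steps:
Y = -61/23 (Y = -3 - 24/(-69) = -3 - 24*(-1/69) = -3 + 8/23 = -61/23 ≈ -2.6522)
z = -61/23 ≈ -2.6522
((((-104 + z) - 83) + 285) - 52)**2 = ((((-104 - 61/23) - 83) + 285) - 52)**2 = (((-2453/23 - 83) + 285) - 52)**2 = ((-4362/23 + 285) - 52)**2 = (2193/23 - 52)**2 = (997/23)**2 = 994009/529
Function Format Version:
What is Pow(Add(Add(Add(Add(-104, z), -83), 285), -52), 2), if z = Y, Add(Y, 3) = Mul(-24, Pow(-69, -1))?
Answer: Rational(994009, 529) ≈ 1879.0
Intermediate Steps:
Y = Rational(-61, 23) (Y = Add(-3, Mul(-24, Pow(-69, -1))) = Add(-3, Mul(-24, Rational(-1, 69))) = Add(-3, Rational(8, 23)) = Rational(-61, 23) ≈ -2.6522)
z = Rational(-61, 23) ≈ -2.6522
Pow(Add(Add(Add(Add(-104, z), -83), 285), -52), 2) = Pow(Add(Add(Add(Add(-104, Rational(-61, 23)), -83), 285), -52), 2) = Pow(Add(Add(Add(Rational(-2453, 23), -83), 285), -52), 2) = Pow(Add(Add(Rational(-4362, 23), 285), -52), 2) = Pow(Add(Rational(2193, 23), -52), 2) = Pow(Rational(997, 23), 2) = Rational(994009, 529)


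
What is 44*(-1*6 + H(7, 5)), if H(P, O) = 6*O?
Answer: 1056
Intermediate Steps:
44*(-1*6 + H(7, 5)) = 44*(-1*6 + 6*5) = 44*(-6 + 30) = 44*24 = 1056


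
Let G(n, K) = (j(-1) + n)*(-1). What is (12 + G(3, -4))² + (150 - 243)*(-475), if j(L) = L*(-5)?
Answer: 44191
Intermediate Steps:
j(L) = -5*L
G(n, K) = -5 - n (G(n, K) = (-5*(-1) + n)*(-1) = (5 + n)*(-1) = -5 - n)
(12 + G(3, -4))² + (150 - 243)*(-475) = (12 + (-5 - 1*3))² + (150 - 243)*(-475) = (12 + (-5 - 3))² - 93*(-475) = (12 - 8)² + 44175 = 4² + 44175 = 16 + 44175 = 44191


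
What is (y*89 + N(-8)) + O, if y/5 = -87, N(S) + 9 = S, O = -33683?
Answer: -72415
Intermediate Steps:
N(S) = -9 + S
y = -435 (y = 5*(-87) = -435)
(y*89 + N(-8)) + O = (-435*89 + (-9 - 8)) - 33683 = (-38715 - 17) - 33683 = -38732 - 33683 = -72415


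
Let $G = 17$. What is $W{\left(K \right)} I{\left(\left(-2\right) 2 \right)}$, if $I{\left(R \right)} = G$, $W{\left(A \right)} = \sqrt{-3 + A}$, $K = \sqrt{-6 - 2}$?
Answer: $17 \sqrt{-3 + 2 i \sqrt{2}} \approx 12.739 + 32.083 i$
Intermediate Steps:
$K = 2 i \sqrt{2}$ ($K = \sqrt{-8} = 2 i \sqrt{2} \approx 2.8284 i$)
$I{\left(R \right)} = 17$
$W{\left(K \right)} I{\left(\left(-2\right) 2 \right)} = \sqrt{-3 + 2 i \sqrt{2}} \cdot 17 = 17 \sqrt{-3 + 2 i \sqrt{2}}$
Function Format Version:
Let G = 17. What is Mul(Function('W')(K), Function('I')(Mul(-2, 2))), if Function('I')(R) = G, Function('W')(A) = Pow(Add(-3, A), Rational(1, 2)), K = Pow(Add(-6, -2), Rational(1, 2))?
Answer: Mul(17, Pow(Add(-3, Mul(2, I, Pow(2, Rational(1, 2)))), Rational(1, 2))) ≈ Add(12.739, Mul(32.083, I))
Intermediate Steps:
K = Mul(2, I, Pow(2, Rational(1, 2))) (K = Pow(-8, Rational(1, 2)) = Mul(2, I, Pow(2, Rational(1, 2))) ≈ Mul(2.8284, I))
Function('I')(R) = 17
Mul(Function('W')(K), Function('I')(Mul(-2, 2))) = Mul(Pow(Add(-3, Mul(2, I, Pow(2, Rational(1, 2)))), Rational(1, 2)), 17) = Mul(17, Pow(Add(-3, Mul(2, I, Pow(2, Rational(1, 2)))), Rational(1, 2)))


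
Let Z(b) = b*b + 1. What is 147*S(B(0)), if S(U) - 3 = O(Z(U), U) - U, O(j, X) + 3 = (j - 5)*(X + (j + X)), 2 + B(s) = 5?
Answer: 11319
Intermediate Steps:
Z(b) = 1 + b² (Z(b) = b² + 1 = 1 + b²)
B(s) = 3 (B(s) = -2 + 5 = 3)
O(j, X) = -3 + (-5 + j)*(j + 2*X) (O(j, X) = -3 + (j - 5)*(X + (j + X)) = -3 + (-5 + j)*(X + (X + j)) = -3 + (-5 + j)*(j + 2*X))
S(U) = -5 + (1 + U²)² - 11*U - 5*U² + 2*U*(1 + U²) (S(U) = 3 + ((-3 + (1 + U²)² - 10*U - 5*(1 + U²) + 2*U*(1 + U²)) - U) = 3 + ((-3 + (1 + U²)² - 10*U + (-5 - 5*U²) + 2*U*(1 + U²)) - U) = 3 + ((-8 + (1 + U²)² - 10*U - 5*U² + 2*U*(1 + U²)) - U) = 3 + (-8 + (1 + U²)² - 11*U - 5*U² + 2*U*(1 + U²)) = -5 + (1 + U²)² - 11*U - 5*U² + 2*U*(1 + U²))
147*S(B(0)) = 147*(-4 + 3⁴ - 9*3 - 3*3² + 2*3³) = 147*(-4 + 81 - 27 - 3*9 + 2*27) = 147*(-4 + 81 - 27 - 27 + 54) = 147*77 = 11319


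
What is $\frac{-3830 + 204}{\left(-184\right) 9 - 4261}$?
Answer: $\frac{3626}{5917} \approx 0.61281$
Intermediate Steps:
$\frac{-3830 + 204}{\left(-184\right) 9 - 4261} = - \frac{3626}{-1656 - 4261} = - \frac{3626}{-5917} = \left(-3626\right) \left(- \frac{1}{5917}\right) = \frac{3626}{5917}$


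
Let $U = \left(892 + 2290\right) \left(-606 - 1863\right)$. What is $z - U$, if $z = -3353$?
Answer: $7853005$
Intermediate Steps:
$U = -7856358$ ($U = 3182 \left(-2469\right) = -7856358$)
$z - U = -3353 - -7856358 = -3353 + 7856358 = 7853005$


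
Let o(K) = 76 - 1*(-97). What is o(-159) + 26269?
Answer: 26442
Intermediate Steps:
o(K) = 173 (o(K) = 76 + 97 = 173)
o(-159) + 26269 = 173 + 26269 = 26442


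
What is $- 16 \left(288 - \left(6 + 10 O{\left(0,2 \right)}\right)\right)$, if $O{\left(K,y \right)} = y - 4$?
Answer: $-4832$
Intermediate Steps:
$O{\left(K,y \right)} = -4 + y$
$- 16 \left(288 - \left(6 + 10 O{\left(0,2 \right)}\right)\right) = - 16 \left(288 - \left(6 + 10 \left(-4 + 2\right)\right)\right) = - 16 \left(288 - -14\right) = - 16 \left(288 + \left(20 - 6\right)\right) = - 16 \left(288 + 14\right) = \left(-16\right) 302 = -4832$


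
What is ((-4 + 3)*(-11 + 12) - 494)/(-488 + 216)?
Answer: 495/272 ≈ 1.8199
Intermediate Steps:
((-4 + 3)*(-11 + 12) - 494)/(-488 + 216) = (-1*1 - 494)/(-272) = (-1 - 494)*(-1/272) = -495*(-1/272) = 495/272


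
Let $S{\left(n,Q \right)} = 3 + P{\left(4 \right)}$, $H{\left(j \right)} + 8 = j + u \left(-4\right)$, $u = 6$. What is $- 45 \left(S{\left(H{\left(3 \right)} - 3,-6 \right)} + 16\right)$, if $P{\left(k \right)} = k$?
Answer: $-1035$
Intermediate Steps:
$H{\left(j \right)} = -32 + j$ ($H{\left(j \right)} = -8 + \left(j + 6 \left(-4\right)\right) = -8 + \left(j - 24\right) = -8 + \left(-24 + j\right) = -32 + j$)
$S{\left(n,Q \right)} = 7$ ($S{\left(n,Q \right)} = 3 + 4 = 7$)
$- 45 \left(S{\left(H{\left(3 \right)} - 3,-6 \right)} + 16\right) = - 45 \left(7 + 16\right) = \left(-45\right) 23 = -1035$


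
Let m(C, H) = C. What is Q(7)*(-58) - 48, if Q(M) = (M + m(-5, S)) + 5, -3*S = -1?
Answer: -454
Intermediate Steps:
S = ⅓ (S = -⅓*(-1) = ⅓ ≈ 0.33333)
Q(M) = M (Q(M) = (M - 5) + 5 = (-5 + M) + 5 = M)
Q(7)*(-58) - 48 = 7*(-58) - 48 = -406 - 48 = -454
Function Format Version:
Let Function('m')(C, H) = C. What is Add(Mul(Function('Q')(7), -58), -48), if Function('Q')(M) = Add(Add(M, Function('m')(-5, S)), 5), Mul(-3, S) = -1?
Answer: -454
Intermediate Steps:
S = Rational(1, 3) (S = Mul(Rational(-1, 3), -1) = Rational(1, 3) ≈ 0.33333)
Function('Q')(M) = M (Function('Q')(M) = Add(Add(M, -5), 5) = Add(Add(-5, M), 5) = M)
Add(Mul(Function('Q')(7), -58), -48) = Add(Mul(7, -58), -48) = Add(-406, -48) = -454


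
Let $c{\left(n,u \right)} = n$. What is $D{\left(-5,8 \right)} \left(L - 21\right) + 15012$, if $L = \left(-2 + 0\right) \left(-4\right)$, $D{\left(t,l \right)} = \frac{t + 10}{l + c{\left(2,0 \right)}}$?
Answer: $\frac{30011}{2} \approx 15006.0$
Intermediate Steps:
$D{\left(t,l \right)} = \frac{10 + t}{2 + l}$ ($D{\left(t,l \right)} = \frac{t + 10}{l + 2} = \frac{10 + t}{2 + l}$)
$L = 8$ ($L = \left(-2\right) \left(-4\right) = 8$)
$D{\left(-5,8 \right)} \left(L - 21\right) + 15012 = \frac{10 - 5}{2 + 8} \left(8 - 21\right) + 15012 = \frac{1}{10} \cdot 5 \left(-13\right) + 15012 = \frac{1}{2} \left(-13\right) + 15012 = - \frac{13}{2} + 15012 = \frac{30011}{2}$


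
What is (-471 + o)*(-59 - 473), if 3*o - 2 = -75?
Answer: 790552/3 ≈ 2.6352e+5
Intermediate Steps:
o = -73/3 (o = ⅔ + (⅓)*(-75) = ⅔ - 25 = -73/3 ≈ -24.333)
(-471 + o)*(-59 - 473) = (-471 - 73/3)*(-59 - 473) = -1486/3*(-532) = 790552/3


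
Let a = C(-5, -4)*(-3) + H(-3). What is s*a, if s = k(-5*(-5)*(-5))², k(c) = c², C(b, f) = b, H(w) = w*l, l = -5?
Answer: 7324218750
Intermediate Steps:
H(w) = -5*w (H(w) = w*(-5) = -5*w)
a = 30 (a = -5*(-3) - 5*(-3) = 15 + 15 = 30)
s = 244140625 (s = ((-5*(-5)*(-5))²)² = ((25*(-5))²)² = ((-125)²)² = 15625² = 244140625)
s*a = 244140625*30 = 7324218750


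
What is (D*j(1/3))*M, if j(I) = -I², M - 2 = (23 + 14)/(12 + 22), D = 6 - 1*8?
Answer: 35/51 ≈ 0.68627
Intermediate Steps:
D = -2 (D = 6 - 8 = -2)
M = 105/34 (M = 2 + (23 + 14)/(12 + 22) = 2 + 37/34 = 105/34 ≈ 3.0882)
(D*j(1/3))*M = -(-2)*(1/3)²*(105/34) = -(-2)*(⅓)²*(105/34) = -(-2)/9*(105/34) = -2*(-⅑)*(105/34) = (2/9)*(105/34) = 35/51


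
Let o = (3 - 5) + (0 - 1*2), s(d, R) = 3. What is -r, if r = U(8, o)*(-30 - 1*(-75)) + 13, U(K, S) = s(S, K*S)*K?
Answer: -1093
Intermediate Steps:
o = -4 (o = -2 + (0 - 2) = -2 - 2 = -4)
U(K, S) = 3*K
r = 1093 (r = (3*8)*(-30 - 1*(-75)) + 13 = 24*(-30 + 75) + 13 = 24*45 + 13 = 1080 + 13 = 1093)
-r = -1*1093 = -1093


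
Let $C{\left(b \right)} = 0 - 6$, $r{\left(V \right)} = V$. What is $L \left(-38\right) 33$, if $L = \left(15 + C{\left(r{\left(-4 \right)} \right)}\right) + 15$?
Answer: $-30096$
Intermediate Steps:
$C{\left(b \right)} = -6$ ($C{\left(b \right)} = 0 - 6 = -6$)
$L = 24$ ($L = \left(15 - 6\right) + 15 = 9 + 15 = 24$)
$L \left(-38\right) 33 = 24 \left(-38\right) 33 = \left(-912\right) 33 = -30096$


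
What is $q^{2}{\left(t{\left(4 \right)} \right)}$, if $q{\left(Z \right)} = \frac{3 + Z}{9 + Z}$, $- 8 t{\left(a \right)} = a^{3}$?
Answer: $25$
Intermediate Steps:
$t{\left(a \right)} = - \frac{a^{3}}{8}$
$q{\left(Z \right)} = \frac{3 + Z}{9 + Z}$
$q^{2}{\left(t{\left(4 \right)} \right)} = \left(\frac{3 - \frac{4^{3}}{8}}{9 - \frac{4^{3}}{8}}\right)^{2} = \left(\frac{3 - 8}{9 - 8}\right)^{2} = \left(1^{-1} \left(-5\right)\right)^{2} = \left(1 \left(-5\right)\right)^{2} = \left(-5\right)^{2} = 25$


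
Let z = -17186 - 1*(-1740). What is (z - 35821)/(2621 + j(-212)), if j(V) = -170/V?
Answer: -1811434/92637 ≈ -19.554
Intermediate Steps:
z = -15446 (z = -17186 + 1740 = -15446)
(z - 35821)/(2621 + j(-212)) = (-15446 - 35821)/(2621 - 170/(-212)) = -51267/(2621 - 170*(-1/212)) = -51267/(2621 + 85/106) = -51267/277911/106 = -51267*106/277911 = -1811434/92637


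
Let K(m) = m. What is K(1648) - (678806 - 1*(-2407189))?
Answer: -3084347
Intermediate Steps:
K(1648) - (678806 - 1*(-2407189)) = 1648 - (678806 - 1*(-2407189)) = 1648 - (678806 + 2407189) = 1648 - 1*3085995 = 1648 - 3085995 = -3084347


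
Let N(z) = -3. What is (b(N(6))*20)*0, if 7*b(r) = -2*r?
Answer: 0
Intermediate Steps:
b(r) = -2*r/7 (b(r) = (-2*r)/7 = -2*r/7)
(b(N(6))*20)*0 = (-2/7*(-3)*20)*0 = ((6/7)*20)*0 = (120/7)*0 = 0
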